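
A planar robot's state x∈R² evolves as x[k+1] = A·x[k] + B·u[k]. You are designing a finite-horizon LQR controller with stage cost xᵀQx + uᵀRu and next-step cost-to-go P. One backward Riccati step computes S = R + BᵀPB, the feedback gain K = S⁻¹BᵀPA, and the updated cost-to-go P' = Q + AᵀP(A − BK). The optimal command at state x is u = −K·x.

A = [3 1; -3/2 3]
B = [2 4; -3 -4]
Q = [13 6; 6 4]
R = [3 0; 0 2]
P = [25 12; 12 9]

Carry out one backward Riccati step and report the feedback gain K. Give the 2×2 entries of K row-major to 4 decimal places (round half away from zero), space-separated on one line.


-0.9973 -2.7877 1.2705 1.7134

BᵀP = [14.0000 -3.0000; 52.0000 12.0000]
S = R + BᵀPB = [3 0; 0 2] + [37.0000 68.0000; 68.0000 160.0000] = [40.0000 68.0000; 68.0000 162.0000]
BᵀPA = [46.5000 5.0000; 138.0000 88.0000]
K = S⁻¹·BᵀPA = [-0.9973 -2.7877; 1.2705 1.7134]
A−BK = [-0.0873 -0.2780; 0.5900 1.4903]
AᵀP(A−BK) = [8.2993 17.6848; 17.6848 41.1627]
P' = Q + AᵀP(A−BK) = [21.2993 23.6848; 23.6848 45.1627]
tr(P') = 66.4620


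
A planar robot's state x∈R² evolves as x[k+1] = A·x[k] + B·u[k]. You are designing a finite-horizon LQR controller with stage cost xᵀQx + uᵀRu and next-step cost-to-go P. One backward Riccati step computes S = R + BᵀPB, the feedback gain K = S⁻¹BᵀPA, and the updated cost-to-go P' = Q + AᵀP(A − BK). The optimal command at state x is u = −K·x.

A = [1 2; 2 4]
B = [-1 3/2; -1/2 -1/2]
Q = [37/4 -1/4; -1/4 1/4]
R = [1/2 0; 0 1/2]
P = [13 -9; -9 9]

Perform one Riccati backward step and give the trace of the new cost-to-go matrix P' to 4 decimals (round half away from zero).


BᵀP = [-8.5000 4.5000; 24.0000 -18.0000]
S = R + BᵀPB = [1/2 0; 0 1/2] + [6.2500 -15.0000; -15.0000 45.0000] = [6.7500 -15.0000; -15.0000 45.5000]
BᵀPA = [0.5000 1.0000; -12.0000 -24.0000]
K = S⁻¹·BᵀPA = [-1.9148 -3.8295; -0.8950 -1.7900]
A−BK = [0.4277 0.8554; 0.5951 1.1903]
AᵀP(A−BK) = [3.2177 6.4353; 6.4353 12.8706]
P' = Q + AᵀP(A−BK) = [12.4677 6.1853; 6.1853 13.1206]
tr(P') = 25.5883

25.5883


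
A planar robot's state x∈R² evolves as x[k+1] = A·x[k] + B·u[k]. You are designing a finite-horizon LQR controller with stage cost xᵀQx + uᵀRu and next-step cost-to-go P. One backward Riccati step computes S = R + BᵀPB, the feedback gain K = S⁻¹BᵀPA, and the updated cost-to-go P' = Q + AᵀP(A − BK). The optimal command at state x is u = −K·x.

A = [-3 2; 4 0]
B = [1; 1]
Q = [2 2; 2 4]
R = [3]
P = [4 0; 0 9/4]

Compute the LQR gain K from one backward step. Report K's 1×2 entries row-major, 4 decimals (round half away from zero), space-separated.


-0.3243 0.8649

BᵀP = [4.0000 2.2500]
S = R + BᵀPB = [3] + [6.2500] = [9.2500]
BᵀPA = [-3.0000 8.0000]
K = S⁻¹·BᵀPA = [-0.3243 0.8649]
A−BK = [-2.6757 1.1351; 4.3243 -0.8649]
AᵀP(A−BK) = [71.0270 -21.4054; -21.4054 9.0811]
P' = Q + AᵀP(A−BK) = [73.0270 -19.4054; -19.4054 13.0811]
tr(P') = 86.1081


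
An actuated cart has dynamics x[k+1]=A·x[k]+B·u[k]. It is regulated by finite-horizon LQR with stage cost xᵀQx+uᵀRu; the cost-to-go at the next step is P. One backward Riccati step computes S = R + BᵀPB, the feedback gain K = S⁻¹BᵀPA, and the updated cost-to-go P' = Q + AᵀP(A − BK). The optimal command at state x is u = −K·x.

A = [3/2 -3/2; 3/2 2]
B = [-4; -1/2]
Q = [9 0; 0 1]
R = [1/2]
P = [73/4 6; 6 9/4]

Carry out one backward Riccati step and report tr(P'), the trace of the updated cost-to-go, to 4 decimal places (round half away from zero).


BᵀP = [-76.0000 -25.1250]
S = R + BᵀPB = [1/2] + [316.5625] = [317.0625]
BᵀPA = [-151.6875 63.7500]
K = S⁻¹·BᵀPA = [-0.4784 0.2011]
A−BK = [-0.4137 -0.6957; 1.2608 2.1005]
AᵀP(A−BK) = [0.5554 0.6865; 0.6865 1.2446]
P' = Q + AᵀP(A−BK) = [9.5554 0.6865; 0.6865 2.2446]
tr(P') = 11.8000

11.8000


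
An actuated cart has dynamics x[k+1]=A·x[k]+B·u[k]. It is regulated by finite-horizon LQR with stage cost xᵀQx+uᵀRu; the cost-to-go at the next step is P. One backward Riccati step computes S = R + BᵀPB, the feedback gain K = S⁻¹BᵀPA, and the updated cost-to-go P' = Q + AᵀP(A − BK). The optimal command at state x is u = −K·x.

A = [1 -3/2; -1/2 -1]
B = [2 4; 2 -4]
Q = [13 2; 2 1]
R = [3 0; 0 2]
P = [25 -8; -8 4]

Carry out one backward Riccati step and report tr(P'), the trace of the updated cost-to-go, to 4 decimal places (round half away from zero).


BᵀP = [34.0000 -8.0000; 132.0000 -48.0000]
S = R + BᵀPB = [3 0; 0 2] + [52.0000 168.0000; 168.0000 720.0000] = [55.0000 168.0000; 168.0000 722.0000]
BᵀPA = [38.0000 -43.0000; 156.0000 -150.0000]
K = S⁻¹·BᵀPA = [0.1069 -0.5090; 0.1912 -0.0893]
A−BK = [0.0214 -0.1248; 0.0509 -0.3394]
AᵀP(A−BK) = [0.1118 -0.2244; -0.2244 0.9655]
P' = Q + AᵀP(A−BK) = [13.1118 1.7756; 1.7756 1.9655]
tr(P') = 15.0773

15.0773


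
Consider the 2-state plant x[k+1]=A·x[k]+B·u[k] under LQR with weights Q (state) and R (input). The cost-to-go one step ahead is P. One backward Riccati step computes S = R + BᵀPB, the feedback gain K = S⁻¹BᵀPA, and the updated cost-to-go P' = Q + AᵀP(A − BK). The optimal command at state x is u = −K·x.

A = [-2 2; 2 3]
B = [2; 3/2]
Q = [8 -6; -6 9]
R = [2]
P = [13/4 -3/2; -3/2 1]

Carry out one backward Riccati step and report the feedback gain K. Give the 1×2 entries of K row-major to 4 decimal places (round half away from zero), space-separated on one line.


BᵀP = [4.2500 -1.5000]
S = R + BᵀPB = [2] + [6.2500] = [8.2500]
BᵀPA = [-11.5000 4.0000]
K = S⁻¹·BᵀPA = [-1.3939 0.4848]
A−BK = [0.7879 1.0303; 4.0909 2.2727]
AᵀP(A−BK) = [12.9697 1.5758; 1.5758 2.0606]
P' = Q + AᵀP(A−BK) = [20.9697 -4.4242; -4.4242 11.0606]
tr(P') = 32.0303

-1.3939 0.4848


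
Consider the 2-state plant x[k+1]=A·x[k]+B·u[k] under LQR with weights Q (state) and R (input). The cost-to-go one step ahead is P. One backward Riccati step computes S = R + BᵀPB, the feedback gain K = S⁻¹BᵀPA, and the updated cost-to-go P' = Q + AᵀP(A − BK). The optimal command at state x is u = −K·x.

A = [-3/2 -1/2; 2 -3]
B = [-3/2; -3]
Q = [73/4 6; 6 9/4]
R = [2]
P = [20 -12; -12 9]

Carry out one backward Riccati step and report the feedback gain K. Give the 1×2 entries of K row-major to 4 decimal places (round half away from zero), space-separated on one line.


-1.3500 1.2000

BᵀP = [6.0000 -9.0000]
S = R + BᵀPB = [2] + [18.0000] = [20.0000]
BᵀPA = [-27.0000 24.0000]
K = S⁻¹·BᵀPA = [-1.3500 1.2000]
A−BK = [-3.5250 1.3000; -2.0500 0.6000]
AᵀP(A−BK) = [116.5500 -48.6000; -48.6000 21.2000]
P' = Q + AᵀP(A−BK) = [134.8000 -42.6000; -42.6000 23.4500]
tr(P') = 158.2500


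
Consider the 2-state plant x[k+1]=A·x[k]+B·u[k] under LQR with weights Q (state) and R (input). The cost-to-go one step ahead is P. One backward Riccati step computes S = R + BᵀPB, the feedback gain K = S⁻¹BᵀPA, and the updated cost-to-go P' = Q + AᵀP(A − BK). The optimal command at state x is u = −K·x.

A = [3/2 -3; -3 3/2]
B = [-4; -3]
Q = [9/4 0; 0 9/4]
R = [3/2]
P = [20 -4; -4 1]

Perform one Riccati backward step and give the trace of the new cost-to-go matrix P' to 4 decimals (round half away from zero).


14.9536

BᵀP = [-68.0000 13.0000]
S = R + BᵀPB = [3/2] + [233.0000] = [234.5000]
BᵀPA = [-141.0000 223.5000]
K = S⁻¹·BᵀPA = [-0.6013 0.9531]
A−BK = [-0.9051 0.8124; -4.8038 4.3593]
AᵀP(A−BK) = [5.2196 -5.1141; -5.1141 5.2340]
P' = Q + AᵀP(A−BK) = [7.4696 -5.1141; -5.1141 7.4840]
tr(P') = 14.9536


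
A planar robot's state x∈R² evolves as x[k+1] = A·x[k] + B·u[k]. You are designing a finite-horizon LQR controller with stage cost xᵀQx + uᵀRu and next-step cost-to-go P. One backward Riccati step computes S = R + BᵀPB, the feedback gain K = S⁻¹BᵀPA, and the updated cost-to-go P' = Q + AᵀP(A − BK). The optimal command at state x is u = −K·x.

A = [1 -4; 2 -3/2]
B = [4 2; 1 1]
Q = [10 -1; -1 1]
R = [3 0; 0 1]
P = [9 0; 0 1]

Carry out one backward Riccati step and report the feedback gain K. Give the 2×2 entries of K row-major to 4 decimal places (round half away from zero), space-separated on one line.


BᵀP = [36.0000 1.0000; 18.0000 1.0000]
S = R + BᵀPB = [3 0; 0 1] + [145.0000 73.0000; 73.0000 37.0000] = [148.0000 73.0000; 73.0000 38.0000]
BᵀPA = [38.0000 -145.5000; 20.0000 -73.5000]
K = S⁻¹·BᵀPA = [-0.0542 -0.5542; 0.6305 -0.8695]
A−BK = [-0.0441 -0.0441; 1.4237 -0.0763]
AᵀP(A−BK) = [2.4508 -0.5492; -0.5492 1.7008]
P' = Q + AᵀP(A−BK) = [12.4508 -1.5492; -1.5492 2.7008]
tr(P') = 15.1517

-0.0542 -0.5542 0.6305 -0.8695


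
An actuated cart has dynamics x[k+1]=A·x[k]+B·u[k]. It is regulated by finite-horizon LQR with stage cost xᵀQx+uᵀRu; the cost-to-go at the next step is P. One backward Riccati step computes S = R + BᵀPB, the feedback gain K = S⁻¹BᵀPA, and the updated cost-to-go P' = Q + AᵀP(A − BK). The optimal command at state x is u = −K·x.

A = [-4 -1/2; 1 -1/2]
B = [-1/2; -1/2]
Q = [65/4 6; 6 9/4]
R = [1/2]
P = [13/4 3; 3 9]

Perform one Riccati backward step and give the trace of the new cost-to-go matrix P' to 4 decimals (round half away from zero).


BᵀP = [-3.1250 -6.0000]
S = R + BᵀPB = [1/2] + [4.5625] = [5.0625]
BᵀPA = [6.5000 4.5625]
K = S⁻¹·BᵀPA = [1.2840 0.9012]
A−BK = [-3.3580 -0.0494; 1.6420 -0.0494]
AᵀP(A−BK) = [28.6543 0.6420; 0.6420 0.4506]
P' = Q + AᵀP(A−BK) = [44.9043 6.6420; 6.6420 2.7006]
tr(P') = 47.6049

47.6049


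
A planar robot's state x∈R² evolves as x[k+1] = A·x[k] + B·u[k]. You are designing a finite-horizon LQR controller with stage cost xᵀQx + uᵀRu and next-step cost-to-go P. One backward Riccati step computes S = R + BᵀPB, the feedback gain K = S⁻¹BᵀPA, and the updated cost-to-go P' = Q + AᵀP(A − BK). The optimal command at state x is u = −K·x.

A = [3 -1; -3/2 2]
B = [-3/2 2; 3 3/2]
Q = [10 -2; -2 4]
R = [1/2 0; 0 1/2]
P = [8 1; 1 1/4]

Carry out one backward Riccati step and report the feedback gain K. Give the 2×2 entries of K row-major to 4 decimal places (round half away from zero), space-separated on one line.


-0.8025 0.5270 0.8599 -0.0684

BᵀP = [-9.0000 -0.7500; 17.5000 2.3750]
S = R + BᵀPB = [1/2 0; 0 1/2] + [11.2500 -19.1250; -19.1250 38.5625] = [11.7500 -19.1250; -19.1250 39.0625]
BᵀPA = [-25.8750 7.5000; 48.9375 -12.7500]
K = S⁻¹·BᵀPA = [-0.8025 0.5270; 0.8599 -0.0684]
A−BK = [0.0764 -0.0727; -0.3822 0.5216]
AᵀP(A−BK) = [0.7166 -0.2675; -0.2675 0.1757]
P' = Q + AᵀP(A−BK) = [10.7166 -2.2675; -2.2675 4.1757]
tr(P') = 14.8922


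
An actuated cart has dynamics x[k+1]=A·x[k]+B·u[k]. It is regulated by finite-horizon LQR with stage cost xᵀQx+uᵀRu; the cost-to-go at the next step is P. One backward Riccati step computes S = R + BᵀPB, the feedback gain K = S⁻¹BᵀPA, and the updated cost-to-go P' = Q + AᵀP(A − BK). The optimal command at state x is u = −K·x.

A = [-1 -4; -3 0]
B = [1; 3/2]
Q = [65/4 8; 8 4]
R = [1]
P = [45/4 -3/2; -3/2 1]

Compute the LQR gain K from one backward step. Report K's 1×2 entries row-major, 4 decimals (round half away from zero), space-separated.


BᵀP = [9.0000 0.0000]
S = R + BᵀPB = [1] + [9.0000] = [10.0000]
BᵀPA = [-9.0000 -36.0000]
K = S⁻¹·BᵀPA = [-0.9000 -3.6000]
A−BK = [-0.1000 -0.4000; -1.6500 5.4000]
AᵀP(A−BK) = [3.1500 -5.4000; -5.4000 50.4000]
P' = Q + AᵀP(A−BK) = [19.4000 2.6000; 2.6000 54.4000]
tr(P') = 73.8000

-0.9000 -3.6000


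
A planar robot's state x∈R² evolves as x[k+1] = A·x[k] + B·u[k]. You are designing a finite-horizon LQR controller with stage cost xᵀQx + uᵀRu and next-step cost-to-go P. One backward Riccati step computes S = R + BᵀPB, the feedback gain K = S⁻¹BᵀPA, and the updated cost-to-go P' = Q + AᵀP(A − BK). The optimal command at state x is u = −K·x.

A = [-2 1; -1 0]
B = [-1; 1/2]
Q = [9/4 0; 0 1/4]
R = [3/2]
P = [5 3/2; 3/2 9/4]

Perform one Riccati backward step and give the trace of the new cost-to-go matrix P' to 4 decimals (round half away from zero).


18.3427

BᵀP = [-4.2500 -0.3750]
S = R + BᵀPB = [3/2] + [4.0625] = [5.5625]
BᵀPA = [8.8750 -4.2500]
K = S⁻¹·BᵀPA = [1.5955 -0.7640]
A−BK = [-0.4045 0.2360; -1.7978 0.3820]
AᵀP(A−BK) = [14.0899 -4.7191; -4.7191 1.7528]
P' = Q + AᵀP(A−BK) = [16.3399 -4.7191; -4.7191 2.0028]
tr(P') = 18.3427


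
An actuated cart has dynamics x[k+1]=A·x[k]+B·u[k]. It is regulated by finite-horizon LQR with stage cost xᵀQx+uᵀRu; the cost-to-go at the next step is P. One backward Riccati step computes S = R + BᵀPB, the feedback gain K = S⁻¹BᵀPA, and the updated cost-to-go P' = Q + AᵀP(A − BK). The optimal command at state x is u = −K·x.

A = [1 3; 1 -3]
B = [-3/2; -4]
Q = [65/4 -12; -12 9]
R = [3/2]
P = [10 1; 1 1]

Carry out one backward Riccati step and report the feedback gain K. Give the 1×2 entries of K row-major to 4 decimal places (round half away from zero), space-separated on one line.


-0.4712 -0.7788

BᵀP = [-19.0000 -5.5000]
S = R + BᵀPB = [3/2] + [50.5000] = [52.0000]
BᵀPA = [-24.5000 -40.5000]
K = S⁻¹·BᵀPA = [-0.4712 -0.7788]
A−BK = [0.2933 1.8317; -0.8846 -6.1154]
AᵀP(A−BK) = [1.4567 7.9183; 7.9183 49.4567]
P' = Q + AᵀP(A−BK) = [17.7067 -4.0817; -4.0817 58.4567]
tr(P') = 76.1635


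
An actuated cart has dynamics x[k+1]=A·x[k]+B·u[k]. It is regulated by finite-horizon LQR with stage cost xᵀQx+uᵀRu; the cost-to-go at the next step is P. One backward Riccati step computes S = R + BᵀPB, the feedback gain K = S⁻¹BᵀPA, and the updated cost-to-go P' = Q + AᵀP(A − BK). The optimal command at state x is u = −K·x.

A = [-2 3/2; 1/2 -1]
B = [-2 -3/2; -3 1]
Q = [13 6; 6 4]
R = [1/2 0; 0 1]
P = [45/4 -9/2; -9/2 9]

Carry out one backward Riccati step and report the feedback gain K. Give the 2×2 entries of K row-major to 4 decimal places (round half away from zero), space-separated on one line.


0.1896 0.0013 1.0546 -0.9794

BᵀP = [-9.0000 -18.0000; -21.3750 15.7500]
S = R + BᵀPB = [1/2 0; 0 1] + [72.0000 -4.5000; -4.5000 47.8125] = [72.5000 -4.5000; -4.5000 48.8125]
BᵀPA = [9.0000 4.5000; 50.6250 -47.8125]
K = S⁻¹·BᵀPA = [0.1896 0.0013; 1.0546 -0.9794]
A−BK = [-0.0389 0.0335; 0.0142 -0.0168]
AᵀP(A−BK) = [1.1540 -1.0546; -1.0546 0.9794]
P' = Q + AᵀP(A−BK) = [14.1540 4.9454; 4.9454 4.9794]
tr(P') = 19.1334


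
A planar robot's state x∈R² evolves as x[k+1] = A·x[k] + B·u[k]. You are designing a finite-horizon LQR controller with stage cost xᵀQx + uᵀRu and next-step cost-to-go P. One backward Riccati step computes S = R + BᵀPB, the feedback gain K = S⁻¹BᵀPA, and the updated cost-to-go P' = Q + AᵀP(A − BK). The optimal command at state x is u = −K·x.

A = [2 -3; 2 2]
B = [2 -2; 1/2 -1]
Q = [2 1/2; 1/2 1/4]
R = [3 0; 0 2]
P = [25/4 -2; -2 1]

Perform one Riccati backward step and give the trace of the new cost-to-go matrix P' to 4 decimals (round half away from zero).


12.9218

BᵀP = [11.5000 -3.5000; -10.5000 3.0000]
S = R + BᵀPB = [3 0; 0 2] + [21.2500 -19.5000; -19.5000 18.0000] = [24.2500 -19.5000; -19.5000 20.0000]
BᵀPA = [16.0000 -41.5000; -15.0000 37.5000]
K = S⁻¹·BᵀPA = [0.2625 -0.9427; -0.4940 0.9558]
A−BK = [0.4869 0.7971; 1.3747 3.4272]
AᵀP(A−BK) = [1.3890 -0.0788; -0.0788 9.2828]
P' = Q + AᵀP(A−BK) = [3.3890 0.4212; 0.4212 9.5328]
tr(P') = 12.9218


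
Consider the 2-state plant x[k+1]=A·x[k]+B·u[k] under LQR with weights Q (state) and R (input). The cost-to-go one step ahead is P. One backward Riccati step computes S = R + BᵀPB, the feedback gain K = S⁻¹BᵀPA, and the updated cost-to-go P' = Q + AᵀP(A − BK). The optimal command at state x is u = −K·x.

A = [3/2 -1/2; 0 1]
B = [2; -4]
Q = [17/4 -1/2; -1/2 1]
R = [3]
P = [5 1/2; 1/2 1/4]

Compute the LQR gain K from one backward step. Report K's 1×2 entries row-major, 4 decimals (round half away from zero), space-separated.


BᵀP = [8.0000 0.0000]
S = R + BᵀPB = [3] + [16.0000] = [19.0000]
BᵀPA = [12.0000 -4.0000]
K = S⁻¹·BᵀPA = [0.6316 -0.2105]
A−BK = [0.2368 -0.0789; 2.5263 0.1579]
AᵀP(A−BK) = [3.6711 -0.4737; -0.4737 0.1579]
P' = Q + AᵀP(A−BK) = [7.9211 -0.9737; -0.9737 1.1579]
tr(P') = 9.0789

0.6316 -0.2105


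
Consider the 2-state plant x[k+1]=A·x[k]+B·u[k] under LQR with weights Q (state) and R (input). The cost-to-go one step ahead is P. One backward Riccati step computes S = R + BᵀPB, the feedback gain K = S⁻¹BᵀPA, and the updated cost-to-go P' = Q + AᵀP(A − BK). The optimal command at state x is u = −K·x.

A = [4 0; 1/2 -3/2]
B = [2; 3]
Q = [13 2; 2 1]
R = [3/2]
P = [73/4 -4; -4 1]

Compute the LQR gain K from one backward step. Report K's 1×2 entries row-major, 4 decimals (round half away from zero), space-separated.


2.6901 0.2113

BᵀP = [24.5000 -5.0000]
S = R + BᵀPB = [3/2] + [34.0000] = [35.5000]
BᵀPA = [95.5000 7.5000]
K = S⁻¹·BᵀPA = [2.6901 0.2113]
A−BK = [-1.3803 -0.4225; -7.5704 -2.1338]
AᵀP(A−BK) = [19.3415 3.0739; 3.0739 0.6655]
P' = Q + AᵀP(A−BK) = [32.3415 5.0739; 5.0739 1.6655]
tr(P') = 34.0070


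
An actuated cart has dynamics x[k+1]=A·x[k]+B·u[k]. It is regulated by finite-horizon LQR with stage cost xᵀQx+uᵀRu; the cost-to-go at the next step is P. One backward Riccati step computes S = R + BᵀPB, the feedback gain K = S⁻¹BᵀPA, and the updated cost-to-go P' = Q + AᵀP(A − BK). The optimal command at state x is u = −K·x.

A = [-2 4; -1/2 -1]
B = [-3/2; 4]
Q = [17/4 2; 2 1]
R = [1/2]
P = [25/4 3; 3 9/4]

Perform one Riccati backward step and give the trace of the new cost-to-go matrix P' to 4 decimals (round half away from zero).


108.7277

BᵀP = [2.6250 4.5000]
S = R + BᵀPB = [1/2] + [14.0625] = [14.5625]
BᵀPA = [-7.5000 6.0000]
K = S⁻¹·BᵀPA = [-0.5150 0.4120]
A−BK = [-2.7725 4.6180; 1.5601 -2.6481]
AᵀP(A−BK) = [27.6998 -45.7849; -45.7849 75.7779]
P' = Q + AᵀP(A−BK) = [31.9498 -43.7849; -43.7849 76.7779]
tr(P') = 108.7277


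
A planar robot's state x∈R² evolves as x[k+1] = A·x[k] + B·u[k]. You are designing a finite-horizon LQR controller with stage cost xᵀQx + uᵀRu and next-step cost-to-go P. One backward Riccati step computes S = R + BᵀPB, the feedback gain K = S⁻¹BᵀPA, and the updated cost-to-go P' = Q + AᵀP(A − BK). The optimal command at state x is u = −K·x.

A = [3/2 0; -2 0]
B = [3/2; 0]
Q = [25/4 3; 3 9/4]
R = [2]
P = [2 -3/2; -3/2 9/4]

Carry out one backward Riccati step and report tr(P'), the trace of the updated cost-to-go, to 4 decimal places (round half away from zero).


18.5385

BᵀP = [3.0000 -2.2500]
S = R + BᵀPB = [2] + [4.5000] = [6.5000]
BᵀPA = [9.0000 0.0000]
K = S⁻¹·BᵀPA = [1.3846 0.0000]
A−BK = [-0.5769 0.0000; -2.0000 0.0000]
AᵀP(A−BK) = [10.0385 0.0000; 0.0000 0.0000]
P' = Q + AᵀP(A−BK) = [16.2885 3.0000; 3.0000 2.2500]
tr(P') = 18.5385


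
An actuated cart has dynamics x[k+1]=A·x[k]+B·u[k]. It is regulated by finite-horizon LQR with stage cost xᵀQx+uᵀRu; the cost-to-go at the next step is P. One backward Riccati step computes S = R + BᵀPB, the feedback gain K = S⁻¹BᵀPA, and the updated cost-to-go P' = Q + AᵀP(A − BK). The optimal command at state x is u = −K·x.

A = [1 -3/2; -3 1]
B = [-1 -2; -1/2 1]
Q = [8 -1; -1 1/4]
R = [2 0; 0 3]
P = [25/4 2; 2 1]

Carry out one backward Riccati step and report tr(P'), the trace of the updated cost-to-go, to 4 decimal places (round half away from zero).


BᵀP = [-7.2500 -2.5000; -10.5000 -3.0000]
S = R + BᵀPB = [2 0; 0 3] + [8.5000 12.0000; 12.0000 18.0000] = [10.5000 12.0000; 12.0000 21.0000]
BᵀPA = [0.2500 8.3750; -1.5000 12.7500]
K = S⁻¹·BᵀPA = [0.3039 0.2990; -0.2451 0.4363]
A−BK = [0.8137 -0.3284; -2.6029 0.7132]
AᵀP(A−BK) = [2.8064 -0.7953; -0.7953 0.9957]
P' = Q + AᵀP(A−BK) = [10.8064 -1.7953; -1.7953 1.2457]
tr(P') = 12.0521

12.0521


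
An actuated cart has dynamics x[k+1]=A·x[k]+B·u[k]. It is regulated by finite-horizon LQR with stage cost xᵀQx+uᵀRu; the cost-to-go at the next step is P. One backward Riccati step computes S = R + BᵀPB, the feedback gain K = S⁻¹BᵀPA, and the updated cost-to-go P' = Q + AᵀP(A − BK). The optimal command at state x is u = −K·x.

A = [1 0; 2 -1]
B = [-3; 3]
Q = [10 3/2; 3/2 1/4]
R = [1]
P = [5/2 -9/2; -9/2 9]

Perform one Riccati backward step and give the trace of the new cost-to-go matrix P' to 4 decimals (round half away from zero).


BᵀP = [-21.0000 40.5000]
S = R + BᵀPB = [1] + [184.5000] = [185.5000]
BᵀPA = [60.0000 -40.5000]
K = S⁻¹·BᵀPA = [0.3235 -0.2183]
A−BK = [1.9704 -0.6550; 1.0296 -0.3450]
AᵀP(A−BK) = [1.0930 -0.4003; -0.4003 0.1577]
P' = Q + AᵀP(A−BK) = [11.0930 1.0997; 1.0997 0.4077]
tr(P') = 11.5007

11.5007


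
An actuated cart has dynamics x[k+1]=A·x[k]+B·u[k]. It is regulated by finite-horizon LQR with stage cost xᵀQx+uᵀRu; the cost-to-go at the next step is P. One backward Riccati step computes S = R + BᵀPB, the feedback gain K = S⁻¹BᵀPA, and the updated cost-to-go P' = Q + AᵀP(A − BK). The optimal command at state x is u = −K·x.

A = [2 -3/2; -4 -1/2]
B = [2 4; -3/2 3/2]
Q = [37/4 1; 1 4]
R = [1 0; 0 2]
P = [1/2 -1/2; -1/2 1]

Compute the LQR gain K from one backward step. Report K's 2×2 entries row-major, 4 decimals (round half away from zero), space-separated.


1.7012 -0.0808 -0.1646 -0.2180

BᵀP = [1.7500 -2.5000; 1.2500 -0.5000]
S = R + BᵀPB = [1 0; 0 2] + [7.2500 3.2500; 3.2500 4.2500] = [8.2500 3.2500; 3.2500 6.2500]
BᵀPA = [13.5000 -1.3750; 4.5000 -1.6250]
K = S⁻¹·BᵀPA = [1.7012 -0.0808; -0.1646 -0.2180]
A−BK = [-0.7439 -0.4665; -1.2012 -0.2942]
AᵀP(A−BK) = [3.7744 0.0716; 0.0716 0.1597]
P' = Q + AᵀP(A−BK) = [13.0244 1.0716; 1.0716 4.1597]
tr(P') = 17.1841


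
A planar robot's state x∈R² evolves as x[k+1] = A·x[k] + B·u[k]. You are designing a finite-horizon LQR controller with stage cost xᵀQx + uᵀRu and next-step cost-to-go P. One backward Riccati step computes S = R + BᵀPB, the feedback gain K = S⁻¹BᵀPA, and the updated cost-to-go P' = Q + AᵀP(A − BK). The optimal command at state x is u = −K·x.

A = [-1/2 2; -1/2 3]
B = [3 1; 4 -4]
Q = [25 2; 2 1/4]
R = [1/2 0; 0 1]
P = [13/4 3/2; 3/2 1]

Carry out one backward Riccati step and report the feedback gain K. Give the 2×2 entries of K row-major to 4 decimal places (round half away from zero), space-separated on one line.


-0.1527 0.6825 -0.0196 -0.0659

BᵀP = [15.7500 8.5000; -2.7500 -2.5000]
S = R + BᵀPB = [1/2 0; 0 1] + [81.2500 -18.2500; -18.2500 7.2500] = [81.7500 -18.2500; -18.2500 8.2500]
BᵀPA = [-12.1250 57.0000; 2.6250 -13.0000]
K = S⁻¹·BᵀPA = [-0.1527 0.6825; -0.0196 -0.0659]
A−BK = [-0.0223 0.0183; 0.0324 0.0062]
AᵀP(A−BK) = [0.0125 -0.0513; -0.0513 0.2387]
P' = Q + AᵀP(A−BK) = [25.0125 1.9487; 1.9487 0.4887]
tr(P') = 25.5013


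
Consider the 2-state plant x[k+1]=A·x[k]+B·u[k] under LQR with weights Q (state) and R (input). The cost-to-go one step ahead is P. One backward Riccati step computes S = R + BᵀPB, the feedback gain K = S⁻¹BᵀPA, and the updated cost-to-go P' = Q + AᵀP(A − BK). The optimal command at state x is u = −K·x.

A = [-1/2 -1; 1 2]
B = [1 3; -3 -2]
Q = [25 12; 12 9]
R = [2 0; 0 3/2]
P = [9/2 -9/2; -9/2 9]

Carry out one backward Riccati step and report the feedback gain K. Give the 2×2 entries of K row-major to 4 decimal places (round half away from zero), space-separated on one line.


BᵀP = [18.0000 -31.5000; 22.5000 -31.5000]
S = R + BᵀPB = [2 0; 0 3/2] + [112.5000 117.0000; 117.0000 130.5000] = [114.5000 117.0000; 117.0000 132.0000]
BᵀPA = [-40.5000 -81.0000; -42.7500 -85.5000]
K = S⁻¹·BᵀPA = [-0.2416 -0.4832; -0.1097 -0.2195]
A−BK = [0.0708 0.1416; 0.0558 0.1116]
AᵀP(A−BK) = [0.1498 0.2996; 0.2996 0.5992]
P' = Q + AᵀP(A−BK) = [25.1498 12.2996; 12.2996 9.5992]
tr(P') = 34.7490

-0.2416 -0.4832 -0.1097 -0.2195


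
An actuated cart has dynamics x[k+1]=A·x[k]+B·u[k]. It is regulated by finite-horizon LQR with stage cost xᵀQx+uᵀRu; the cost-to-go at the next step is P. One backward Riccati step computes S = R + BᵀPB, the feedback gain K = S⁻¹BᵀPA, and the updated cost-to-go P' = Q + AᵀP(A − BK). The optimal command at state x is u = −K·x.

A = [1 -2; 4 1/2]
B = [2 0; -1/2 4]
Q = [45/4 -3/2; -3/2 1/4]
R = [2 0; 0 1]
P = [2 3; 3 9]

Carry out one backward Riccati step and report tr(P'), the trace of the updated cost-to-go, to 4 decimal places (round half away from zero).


14.3024

BᵀP = [2.5000 1.5000; 12.0000 36.0000]
S = R + BᵀPB = [2 0; 0 1] + [4.2500 6.0000; 6.0000 144.0000] = [6.2500 6.0000; 6.0000 145.0000]
BᵀPA = [8.5000 -4.2500; 156.0000 -6.0000]
K = S⁻¹·BᵀPA = [0.3407 -0.6668; 1.0618 -0.0138]
A−BK = [0.3186 -0.6665; -0.0767 0.2218]
AᵀP(A−BK) = [1.4688 -0.6814; -0.6814 1.3335]
P' = Q + AᵀP(A−BK) = [12.7188 -2.1814; -2.1814 1.5835]
tr(P') = 14.3024


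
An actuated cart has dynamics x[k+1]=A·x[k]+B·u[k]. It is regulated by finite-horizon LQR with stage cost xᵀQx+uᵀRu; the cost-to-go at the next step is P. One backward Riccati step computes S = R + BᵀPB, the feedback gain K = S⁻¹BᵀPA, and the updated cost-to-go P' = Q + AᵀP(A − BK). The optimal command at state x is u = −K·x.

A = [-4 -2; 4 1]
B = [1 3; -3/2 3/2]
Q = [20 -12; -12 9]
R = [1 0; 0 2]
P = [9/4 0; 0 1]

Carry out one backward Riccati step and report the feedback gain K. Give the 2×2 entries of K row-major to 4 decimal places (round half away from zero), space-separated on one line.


-2.3843 -0.8122 -0.4192 -0.3406

BᵀP = [2.2500 -1.5000; 6.7500 1.5000]
S = R + BᵀPB = [1 0; 0 2] + [4.5000 4.5000; 4.5000 22.5000] = [5.5000 4.5000; 4.5000 24.5000]
BᵀPA = [-15.0000 -6.0000; -21.0000 -12.0000]
K = S⁻¹·BᵀPA = [-2.3843 -0.8122; -0.4192 -0.3406]
A−BK = [-0.3581 -0.1659; 1.0524 0.2926]
AᵀP(A−BK) = [7.4323 2.6638; 2.6638 1.0393]
P' = Q + AᵀP(A−BK) = [27.4323 -9.3362; -9.3362 10.0393]
tr(P') = 37.4716


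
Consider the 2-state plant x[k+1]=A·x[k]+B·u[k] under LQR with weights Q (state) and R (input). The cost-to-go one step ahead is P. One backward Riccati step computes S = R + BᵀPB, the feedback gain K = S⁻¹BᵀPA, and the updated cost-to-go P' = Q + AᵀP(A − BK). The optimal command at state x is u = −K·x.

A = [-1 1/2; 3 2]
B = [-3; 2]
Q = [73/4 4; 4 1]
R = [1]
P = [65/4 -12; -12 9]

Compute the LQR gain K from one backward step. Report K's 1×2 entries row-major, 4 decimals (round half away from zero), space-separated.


BᵀP = [-72.7500 54.0000]
S = R + BᵀPB = [1] + [326.2500] = [327.2500]
BᵀPA = [234.7500 71.6250]
K = S⁻¹·BᵀPA = [0.7173 0.2189]
A−BK = [1.1520 1.1566; 1.5653 1.5623]
AᵀP(A−BK) = [0.8541 0.4954; 0.4954 0.3860]
P' = Q + AᵀP(A−BK) = [19.1041 4.4954; 4.4954 1.3860]
tr(P') = 20.4901

0.7173 0.2189


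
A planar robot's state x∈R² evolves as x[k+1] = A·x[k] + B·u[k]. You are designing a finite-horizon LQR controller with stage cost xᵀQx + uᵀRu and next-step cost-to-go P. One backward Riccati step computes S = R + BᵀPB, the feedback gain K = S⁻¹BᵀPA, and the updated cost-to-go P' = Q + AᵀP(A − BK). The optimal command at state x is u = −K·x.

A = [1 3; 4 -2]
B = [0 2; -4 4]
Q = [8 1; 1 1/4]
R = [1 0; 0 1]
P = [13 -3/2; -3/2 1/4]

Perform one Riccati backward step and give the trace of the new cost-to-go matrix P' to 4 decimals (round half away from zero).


BᵀP = [6.0000 -1.0000; 20.0000 -2.0000]
S = R + BᵀPB = [1 0; 0 1] + [4.0000 8.0000; 8.0000 32.0000] = [5.0000 8.0000; 8.0000 33.0000]
BᵀPA = [2.0000 20.0000; 12.0000 64.0000]
K = S⁻¹·BᵀPA = [-0.2970 1.4653; 0.4356 1.5842]
A−BK = [0.1287 -0.1683; 1.0693 -2.4752]
AᵀP(A−BK) = [0.3663 0.0594; 0.0594 5.3069]
P' = Q + AᵀP(A−BK) = [8.3663 1.0594; 1.0594 5.5569]
tr(P') = 13.9233

13.9233


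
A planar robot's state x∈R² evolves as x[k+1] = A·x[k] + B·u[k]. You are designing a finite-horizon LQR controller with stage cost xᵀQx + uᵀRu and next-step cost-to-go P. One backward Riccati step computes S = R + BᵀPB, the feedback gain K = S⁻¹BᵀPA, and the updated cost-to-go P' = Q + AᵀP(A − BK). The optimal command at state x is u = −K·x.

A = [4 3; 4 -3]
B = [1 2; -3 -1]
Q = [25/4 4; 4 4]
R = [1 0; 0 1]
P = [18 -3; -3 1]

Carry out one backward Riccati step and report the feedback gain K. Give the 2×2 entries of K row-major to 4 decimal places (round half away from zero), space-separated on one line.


BᵀP = [27.0000 -6.0000; 39.0000 -7.0000]
S = R + BᵀPB = [1 0; 0 1] + [45.0000 60.0000; 60.0000 85.0000] = [46.0000 60.0000; 60.0000 86.0000]
BᵀPA = [84.0000 99.0000; 128.0000 138.0000]
K = S⁻¹·BᵀPA = [-1.2809 0.6573; 2.3820 1.1461]
A−BK = [0.5169 0.0506; 2.5393 0.1180]
AᵀP(A−BK) = [10.6966 2.0899; 2.0899 1.7697]
P' = Q + AᵀP(A−BK) = [16.9466 6.0899; 6.0899 5.7697]
tr(P') = 22.7163

-1.2809 0.6573 2.3820 1.1461


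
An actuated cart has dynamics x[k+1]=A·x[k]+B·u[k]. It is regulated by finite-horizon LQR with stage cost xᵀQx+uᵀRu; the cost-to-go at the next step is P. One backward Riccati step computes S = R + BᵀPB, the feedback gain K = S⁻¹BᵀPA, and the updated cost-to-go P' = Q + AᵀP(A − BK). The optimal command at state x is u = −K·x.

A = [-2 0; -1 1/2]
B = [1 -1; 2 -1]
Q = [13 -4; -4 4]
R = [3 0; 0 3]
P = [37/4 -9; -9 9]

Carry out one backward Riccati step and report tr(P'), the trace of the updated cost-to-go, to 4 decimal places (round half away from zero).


21.5566

BᵀP = [-8.7500 9.0000; -0.2500 0.0000]
S = R + BᵀPB = [3 0; 0 3] + [9.2500 -0.2500; -0.2500 0.2500] = [12.2500 -0.2500; -0.2500 3.2500]
BᵀPA = [8.5000 4.5000; 0.5000 0.0000]
K = S⁻¹·BᵀPA = [0.6981 0.3679; 0.2075 0.0283]
A−BK = [-2.4906 -0.3396; -2.1887 -0.2075]
AᵀP(A−BK) = [3.9623 1.3585; 1.3585 0.5943]
P' = Q + AᵀP(A−BK) = [16.9623 -2.6415; -2.6415 4.5943]
tr(P') = 21.5566


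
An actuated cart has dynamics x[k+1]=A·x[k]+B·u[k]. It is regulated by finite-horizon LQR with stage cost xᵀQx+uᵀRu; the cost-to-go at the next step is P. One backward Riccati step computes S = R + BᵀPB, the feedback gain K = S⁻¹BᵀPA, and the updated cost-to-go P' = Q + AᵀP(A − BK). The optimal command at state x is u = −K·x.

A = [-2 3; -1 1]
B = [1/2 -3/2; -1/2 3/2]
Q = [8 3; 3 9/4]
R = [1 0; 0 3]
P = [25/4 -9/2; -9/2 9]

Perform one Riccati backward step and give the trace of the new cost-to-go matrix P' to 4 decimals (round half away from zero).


BᵀP = [5.3750 -6.7500; -16.1250 20.2500]
S = R + BᵀPB = [1 0; 0 3] + [6.0625 -18.1875; -18.1875 54.5625] = [7.0625 -18.1875; -18.1875 57.5625]
BᵀPA = [-4.0000 9.3750; 12.0000 -28.1250]
K = S⁻¹·BᵀPA = [-0.1584 0.3713; 0.1584 -0.3713]
A−BK = [-1.6832 2.2574; -1.3168 1.7426]
AᵀP(A−BK) = [13.4653 -18.0594; -18.0594 24.3267]
P' = Q + AᵀP(A−BK) = [21.4653 -15.0594; -15.0594 26.5767]
tr(P') = 48.0421

48.0421


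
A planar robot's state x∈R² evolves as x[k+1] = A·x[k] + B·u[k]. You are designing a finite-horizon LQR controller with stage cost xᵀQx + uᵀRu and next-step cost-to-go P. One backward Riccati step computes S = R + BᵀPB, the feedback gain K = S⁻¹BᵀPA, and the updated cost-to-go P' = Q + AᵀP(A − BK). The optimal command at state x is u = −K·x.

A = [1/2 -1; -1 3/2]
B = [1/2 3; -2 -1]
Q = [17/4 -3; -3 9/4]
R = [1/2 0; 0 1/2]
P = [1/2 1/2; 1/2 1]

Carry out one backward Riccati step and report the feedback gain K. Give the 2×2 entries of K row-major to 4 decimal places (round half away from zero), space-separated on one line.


BᵀP = [-0.7500 -1.7500; 1.0000 0.5000]
S = R + BᵀPB = [1/2 0; 0 1/2] + [3.1250 -0.5000; -0.5000 2.5000] = [3.6250 -0.5000; -0.5000 3.0000]
BᵀPA = [1.3750 -1.8750; 0.0000 -0.2500]
K = S⁻¹·BᵀPA = [0.3882 -0.5412; 0.0647 -0.1735]
A−BK = [0.1118 -0.2088; -0.1588 0.2441]
AᵀP(A−BK) = [0.0912 -0.1309; -0.1309 0.1919]
P' = Q + AᵀP(A−BK) = [4.3412 -3.1309; -3.1309 2.4419]
tr(P') = 6.7831

0.3882 -0.5412 0.0647 -0.1735


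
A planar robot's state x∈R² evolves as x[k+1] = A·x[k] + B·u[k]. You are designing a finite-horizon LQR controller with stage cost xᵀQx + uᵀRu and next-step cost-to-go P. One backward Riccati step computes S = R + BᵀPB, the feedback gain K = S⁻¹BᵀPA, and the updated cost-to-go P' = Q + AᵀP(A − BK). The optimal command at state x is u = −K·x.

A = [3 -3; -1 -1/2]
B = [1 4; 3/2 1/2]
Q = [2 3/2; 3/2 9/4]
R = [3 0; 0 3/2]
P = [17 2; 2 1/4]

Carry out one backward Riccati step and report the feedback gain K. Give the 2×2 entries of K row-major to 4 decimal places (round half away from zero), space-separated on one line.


BᵀP = [20.0000 2.3750; 69.0000 8.1250]
S = R + BᵀPB = [3 0; 0 3/2] + [23.5625 81.1875; 81.1875 280.0625] = [26.5625 81.1875; 81.1875 281.5625]
BᵀPA = [57.6250 -61.1875; 198.8750 -211.0625]
K = S⁻¹·BᵀPA = [0.0889 -0.1042; 0.6807 -0.7196]
A−BK = [0.1883 -0.0175; -1.4736 0.0161]
AᵀP(A−BK) = [0.7545 -0.7668; -0.7668 0.8134]
P' = Q + AᵀP(A−BK) = [2.7545 0.7332; 0.7332 3.0634]
tr(P') = 5.8179

0.0889 -0.1042 0.6807 -0.7196


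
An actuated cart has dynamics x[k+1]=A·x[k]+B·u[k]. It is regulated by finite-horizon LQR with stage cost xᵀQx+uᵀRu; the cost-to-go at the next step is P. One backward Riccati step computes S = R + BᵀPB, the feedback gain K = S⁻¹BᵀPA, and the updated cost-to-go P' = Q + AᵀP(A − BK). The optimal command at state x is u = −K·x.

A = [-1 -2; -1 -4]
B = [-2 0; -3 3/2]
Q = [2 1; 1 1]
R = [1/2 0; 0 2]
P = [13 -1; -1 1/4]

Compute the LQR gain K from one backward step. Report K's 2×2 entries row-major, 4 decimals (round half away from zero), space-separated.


0.5057 0.9643 0.0690 -0.1202

BᵀP = [-23.0000 1.2500; -1.5000 0.3750]
S = R + BᵀPB = [1/2 0; 0 2] + [42.2500 1.8750; 1.8750 0.5625] = [42.7500 1.8750; 1.8750 2.5625]
BᵀPA = [21.7500 41.0000; 1.1250 1.5000]
K = S⁻¹·BᵀPA = [0.5057 0.9643; 0.0690 -0.1202]
A−BK = [0.0115 -0.0713; 0.4138 -0.9266]
AᵀP(A−BK) = [0.1724 0.1609; 0.1609 0.6425]
P' = Q + AᵀP(A−BK) = [2.1724 1.1609; 1.1609 1.6425]
tr(P') = 3.8149


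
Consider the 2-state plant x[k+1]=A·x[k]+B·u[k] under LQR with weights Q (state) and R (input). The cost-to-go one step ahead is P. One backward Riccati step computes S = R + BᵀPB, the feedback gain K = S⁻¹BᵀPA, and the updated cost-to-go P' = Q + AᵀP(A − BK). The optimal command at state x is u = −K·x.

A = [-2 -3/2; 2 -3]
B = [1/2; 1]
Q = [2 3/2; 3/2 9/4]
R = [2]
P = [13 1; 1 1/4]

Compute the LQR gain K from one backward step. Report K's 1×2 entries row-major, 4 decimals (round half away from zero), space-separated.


-2.0769 -2.0769

BᵀP = [7.5000 0.7500]
S = R + BᵀPB = [2] + [4.5000] = [6.5000]
BᵀPA = [-13.5000 -13.5000]
K = S⁻¹·BᵀPA = [-2.0769 -2.0769]
A−BK = [-0.9615 -0.4615; 4.0769 -0.9231]
AᵀP(A−BK) = [16.9615 12.4615; 12.4615 12.4615]
P' = Q + AᵀP(A−BK) = [18.9615 13.9615; 13.9615 14.7115]
tr(P') = 33.6731


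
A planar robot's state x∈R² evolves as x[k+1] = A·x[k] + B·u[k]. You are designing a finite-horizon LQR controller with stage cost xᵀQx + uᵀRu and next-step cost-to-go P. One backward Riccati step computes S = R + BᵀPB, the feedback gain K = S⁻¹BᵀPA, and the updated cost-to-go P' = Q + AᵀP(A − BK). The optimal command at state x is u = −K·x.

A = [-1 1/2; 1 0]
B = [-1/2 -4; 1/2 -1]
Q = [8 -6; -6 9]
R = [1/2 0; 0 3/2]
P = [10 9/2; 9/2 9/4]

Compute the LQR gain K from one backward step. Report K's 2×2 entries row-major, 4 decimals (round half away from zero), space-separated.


0.2654 -0.0423 0.1053 -0.1088

BᵀP = [-2.7500 -1.1250; -44.5000 -20.2500]
S = R + BᵀPB = [1/2 0; 0 3/2] + [0.8125 12.1250; 12.1250 198.2500] = [1.3125 12.1250; 12.1250 199.7500]
BᵀPA = [1.6250 -1.3750; 24.2500 -22.2500]
K = S⁻¹·BᵀPA = [0.2654 -0.0423; 0.1053 -0.1088]
A−BK = [-0.4461 0.0436; 0.9726 -0.0877]
AᵀP(A−BK) = [0.2654 -0.0423; -0.0423 0.0206]
P' = Q + AᵀP(A−BK) = [8.2654 -6.0423; -6.0423 9.0206]
tr(P') = 17.2860


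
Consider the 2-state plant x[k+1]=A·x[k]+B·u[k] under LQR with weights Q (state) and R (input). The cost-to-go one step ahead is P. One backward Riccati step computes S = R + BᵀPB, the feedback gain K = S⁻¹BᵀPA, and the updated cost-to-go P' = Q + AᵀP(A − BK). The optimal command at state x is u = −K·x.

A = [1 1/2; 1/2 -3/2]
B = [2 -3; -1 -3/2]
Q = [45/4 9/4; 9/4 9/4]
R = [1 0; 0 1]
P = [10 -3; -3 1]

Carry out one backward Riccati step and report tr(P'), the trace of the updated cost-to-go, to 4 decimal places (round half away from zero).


BᵀP = [23.0000 -7.0000; -25.5000 7.5000]
S = R + BᵀPB = [1 0; 0 1] + [53.0000 -58.5000; -58.5000 65.2500] = [54.0000 -58.5000; -58.5000 66.2500]
BᵀPA = [19.5000 22.0000; -21.7500 -24.0000]
K = S⁻¹·BᵀPA = [0.1256 0.3446; -0.2174 -0.0580]
A−BK = [0.0966 -0.3631; 0.2995 -1.2424]
AᵀP(A−BK) = [0.0725 0.0193; 0.0193 0.2774]
P' = Q + AᵀP(A−BK) = [11.3225 2.2693; 2.2693 2.5274]
tr(P') = 13.8498

13.8498


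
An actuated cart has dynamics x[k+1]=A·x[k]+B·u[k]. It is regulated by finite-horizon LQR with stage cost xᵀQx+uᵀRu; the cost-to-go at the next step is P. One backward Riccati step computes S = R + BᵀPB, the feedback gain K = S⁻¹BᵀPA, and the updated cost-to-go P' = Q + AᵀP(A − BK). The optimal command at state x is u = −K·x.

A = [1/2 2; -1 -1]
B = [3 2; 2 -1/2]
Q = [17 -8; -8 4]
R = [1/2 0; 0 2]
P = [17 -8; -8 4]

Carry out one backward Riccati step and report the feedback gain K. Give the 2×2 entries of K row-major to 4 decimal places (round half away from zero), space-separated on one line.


0.0918 0.4831 0.3430 0.6473

BᵀP = [35.0000 -16.0000; 38.0000 -18.0000]
S = R + BᵀPB = [1/2 0; 0 2] + [73.0000 78.0000; 78.0000 85.0000] = [73.5000 78.0000; 78.0000 87.0000]
BᵀPA = [33.5000 86.0000; 37.0000 94.0000]
K = S⁻¹·BᵀPA = [0.0918 0.4831; 0.3430 0.6473]
A−BK = [-0.4614 -0.7440; -1.0121 -1.6425]
AᵀP(A−BK) = [0.4843 0.8647; 0.8647 1.6039]
P' = Q + AᵀP(A−BK) = [17.4843 -7.1353; -7.1353 5.6039]
tr(P') = 23.0882


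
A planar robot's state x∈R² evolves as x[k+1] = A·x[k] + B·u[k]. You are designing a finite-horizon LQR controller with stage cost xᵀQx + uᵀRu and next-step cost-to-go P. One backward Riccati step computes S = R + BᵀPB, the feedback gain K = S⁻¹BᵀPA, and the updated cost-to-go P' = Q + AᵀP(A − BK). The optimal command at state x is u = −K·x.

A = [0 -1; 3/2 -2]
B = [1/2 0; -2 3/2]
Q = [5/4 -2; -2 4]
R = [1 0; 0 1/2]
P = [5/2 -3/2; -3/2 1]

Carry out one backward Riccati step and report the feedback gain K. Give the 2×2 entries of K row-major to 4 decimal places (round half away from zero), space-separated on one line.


-0.3077 0.0513 0.3566 -0.1958

BᵀP = [4.2500 -2.7500; -2.2500 1.5000]
S = R + BᵀPB = [1 0; 0 1/2] + [7.6250 -4.1250; -4.1250 2.2500] = [8.6250 -4.1250; -4.1250 2.7500]
BᵀPA = [-4.1250 1.2500; 2.2500 -0.7500]
K = S⁻¹·BᵀPA = [-0.3077 0.0513; 0.3566 -0.1958]
A−BK = [0.1538 -1.0256; 0.3497 -1.6037]
AᵀP(A−BK) = [0.1783 -0.0979; -0.0979 0.2890]
P' = Q + AᵀP(A−BK) = [1.4283 -2.0979; -2.0979 4.2890]
tr(P') = 5.7174


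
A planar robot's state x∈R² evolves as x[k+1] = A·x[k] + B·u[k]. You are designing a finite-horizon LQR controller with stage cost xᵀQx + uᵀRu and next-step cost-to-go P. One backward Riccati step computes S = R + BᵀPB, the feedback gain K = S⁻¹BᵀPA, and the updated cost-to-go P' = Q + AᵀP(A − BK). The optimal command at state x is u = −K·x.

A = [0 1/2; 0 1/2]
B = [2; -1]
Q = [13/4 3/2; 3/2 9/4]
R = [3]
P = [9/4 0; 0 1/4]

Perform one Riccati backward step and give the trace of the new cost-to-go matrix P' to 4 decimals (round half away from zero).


BᵀP = [4.5000 -0.2500]
S = R + BᵀPB = [3] + [9.2500] = [12.2500]
BᵀPA = [0.0000 2.1250]
K = S⁻¹·BᵀPA = [0.0000 0.1735]
A−BK = [0.0000 0.1531; 0.0000 0.6735]
AᵀP(A−BK) = [0.0000 0.0000; 0.0000 0.2564]
P' = Q + AᵀP(A−BK) = [3.2500 1.5000; 1.5000 2.5064]
tr(P') = 5.7564

5.7564


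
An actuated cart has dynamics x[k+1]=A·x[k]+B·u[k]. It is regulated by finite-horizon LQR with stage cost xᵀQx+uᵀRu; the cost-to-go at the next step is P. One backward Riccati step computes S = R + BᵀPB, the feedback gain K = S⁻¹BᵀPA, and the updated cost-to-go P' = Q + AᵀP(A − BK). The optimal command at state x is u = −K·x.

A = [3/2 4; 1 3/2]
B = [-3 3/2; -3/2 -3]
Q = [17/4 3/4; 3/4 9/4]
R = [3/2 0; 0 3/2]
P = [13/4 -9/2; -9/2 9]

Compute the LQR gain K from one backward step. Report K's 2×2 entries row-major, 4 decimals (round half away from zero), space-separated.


-0.4557 -1.0837 -0.0632 0.1381

BᵀP = [-3.0000 0.0000; 18.3750 -33.7500]
S = R + BᵀPB = [3/2 0; 0 3/2] + [9.0000 -4.5000; -4.5000 128.8125] = [10.5000 -4.5000; -4.5000 130.3125]
BᵀPA = [-4.5000 -12.0000; -6.1875 22.8750]
K = S⁻¹·BᵀPA = [-0.4557 -1.0837; -0.0632 0.1381]
A−BK = [0.2278 0.5418; 0.1269 0.2889]
AᵀP(A−BK) = [0.3709 0.8531; 0.8531 2.0866]
P' = Q + AᵀP(A−BK) = [4.6209 1.6031; 1.6031 4.3366]
tr(P') = 8.9574
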